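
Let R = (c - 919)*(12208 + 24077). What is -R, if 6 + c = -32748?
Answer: 1221824805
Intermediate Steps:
c = -32754 (c = -6 - 32748 = -32754)
R = -1221824805 (R = (-32754 - 919)*(12208 + 24077) = -33673*36285 = -1221824805)
-R = -1*(-1221824805) = 1221824805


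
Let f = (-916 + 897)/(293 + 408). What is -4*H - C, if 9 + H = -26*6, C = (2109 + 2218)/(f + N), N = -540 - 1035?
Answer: 731735267/1104094 ≈ 662.75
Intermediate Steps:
N = -1575
f = -19/701 ≈ -0.027104
C = -3033227/1104094 (C = (2109 + 2218)/(-19/701 - 1575) = 4327/(-1104094/701) = 4327*(-701/1104094) = -3033227/1104094 ≈ -2.7473)
H = -165 (H = -9 - 26*6 = -9 - 156 = -165)
-4*H - C = -4*(-165) - 1*(-3033227/1104094) = 660 + 3033227/1104094 = 731735267/1104094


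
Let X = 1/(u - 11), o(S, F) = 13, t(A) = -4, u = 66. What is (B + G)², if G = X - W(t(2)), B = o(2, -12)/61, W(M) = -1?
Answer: 17065161/11256025 ≈ 1.5161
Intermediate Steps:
X = 1/55 (X = 1/(66 - 11) = 1/55 ≈ 0.018182)
B = 13/61 ≈ 0.21311
G = 56/55 (G = 1/55 - 1*(-1) = 1/55 + 1 = 56/55 ≈ 1.0182)
(B + G)² = (13/61 + 56/55)² = (4131/3355)² = 17065161/11256025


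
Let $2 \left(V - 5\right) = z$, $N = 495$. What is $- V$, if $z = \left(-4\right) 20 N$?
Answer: $19795$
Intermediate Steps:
$z = -39600$ ($z = \left(-4\right) 20 \cdot 495 = \left(-80\right) 495 = -39600$)
$V = -19795$ ($V = 5 + \frac{1}{2} \left(-39600\right) = 5 - 19800 = -19795$)
$- V = \left(-1\right) \left(-19795\right) = 19795$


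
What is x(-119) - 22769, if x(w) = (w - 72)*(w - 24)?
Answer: 4544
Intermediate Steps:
x(w) = (-72 + w)*(-24 + w)
x(-119) - 22769 = (1728 + (-119)² - 96*(-119)) - 22769 = (1728 + 14161 + 11424) - 22769 = 27313 - 22769 = 4544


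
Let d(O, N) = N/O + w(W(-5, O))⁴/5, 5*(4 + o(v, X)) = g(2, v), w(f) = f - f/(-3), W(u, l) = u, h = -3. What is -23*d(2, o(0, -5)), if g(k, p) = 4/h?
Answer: -3660128/405 ≈ -9037.4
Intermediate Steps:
g(k, p) = -4/3 (g(k, p) = 4/(-3) = 4*(-⅓) = -4/3)
w(f) = 4*f/3 (w(f) = f - f*(-1)/3 = f - (-1)*f/3 = f + f/3 = 4*f/3)
o(v, X) = -64/15 (o(v, X) = -4 + (⅕)*(-4/3) = -4 - 4/15 = -64/15)
d(O, N) = 32000/81 + N/O (d(O, N) = N/O + ((4/3)*(-5))⁴/5 = N/O + (-20/3)⁴*(⅕) = N/O + (160000/81)*(⅕) = N/O + 32000/81 = 32000/81 + N/O)
-23*d(2, o(0, -5)) = -23*(32000/81 - 64/15/2) = -23*(32000/81 - 64/15*½) = -23*(32000/81 - 32/15) = -23*159136/405 = -3660128/405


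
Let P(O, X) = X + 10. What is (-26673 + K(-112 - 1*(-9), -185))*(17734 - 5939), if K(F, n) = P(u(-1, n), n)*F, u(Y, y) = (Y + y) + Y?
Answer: -102003160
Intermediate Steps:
u(Y, y) = y + 2*Y
P(O, X) = 10 + X
K(F, n) = F*(10 + n) (K(F, n) = (10 + n)*F = F*(10 + n))
(-26673 + K(-112 - 1*(-9), -185))*(17734 - 5939) = (-26673 + (-112 - 1*(-9))*(10 - 185))*(17734 - 5939) = (-26673 + (-112 + 9)*(-175))*11795 = (-26673 - 103*(-175))*11795 = (-26673 + 18025)*11795 = -8648*11795 = -102003160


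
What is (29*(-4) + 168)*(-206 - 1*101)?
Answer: -15964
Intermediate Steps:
(29*(-4) + 168)*(-206 - 1*101) = (-116 + 168)*(-206 - 101) = 52*(-307) = -15964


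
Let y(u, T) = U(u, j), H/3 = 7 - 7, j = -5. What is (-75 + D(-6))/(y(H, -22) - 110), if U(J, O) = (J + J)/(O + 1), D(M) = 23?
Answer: 26/55 ≈ 0.47273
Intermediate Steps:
U(J, O) = 2*J/(1 + O) (U(J, O) = (2*J)/(1 + O) = 2*J/(1 + O))
H = 0 (H = 3*(7 - 7) = 3*0 = 0)
y(u, T) = -u/2 (y(u, T) = 2*u/(1 - 5) = 2*u/(-4) = 2*u*(-¼) = -u/2)
(-75 + D(-6))/(y(H, -22) - 110) = (-75 + 23)/(-½*0 - 110) = -52/(0 - 110) = -52/(-110) = -52*(-1/110) = 26/55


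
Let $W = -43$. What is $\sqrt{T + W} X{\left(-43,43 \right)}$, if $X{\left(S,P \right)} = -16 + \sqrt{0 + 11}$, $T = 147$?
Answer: $2 \sqrt{26} \left(-16 + \sqrt{11}\right) \approx -129.35$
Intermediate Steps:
$X{\left(S,P \right)} = -16 + \sqrt{11}$
$\sqrt{T + W} X{\left(-43,43 \right)} = \sqrt{147 - 43} \left(-16 + \sqrt{11}\right) = \sqrt{104} \left(-16 + \sqrt{11}\right) = 2 \sqrt{26} \left(-16 + \sqrt{11}\right)$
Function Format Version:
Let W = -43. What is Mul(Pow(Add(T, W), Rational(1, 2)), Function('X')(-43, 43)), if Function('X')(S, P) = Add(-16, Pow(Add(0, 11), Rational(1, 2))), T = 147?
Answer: Mul(2, Pow(26, Rational(1, 2)), Add(-16, Pow(11, Rational(1, 2)))) ≈ -129.35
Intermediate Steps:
Function('X')(S, P) = Add(-16, Pow(11, Rational(1, 2)))
Mul(Pow(Add(T, W), Rational(1, 2)), Function('X')(-43, 43)) = Mul(Pow(Add(147, -43), Rational(1, 2)), Add(-16, Pow(11, Rational(1, 2)))) = Mul(Pow(104, Rational(1, 2)), Add(-16, Pow(11, Rational(1, 2)))) = Mul(Mul(2, Pow(26, Rational(1, 2))), Add(-16, Pow(11, Rational(1, 2)))) = Mul(2, Pow(26, Rational(1, 2)), Add(-16, Pow(11, Rational(1, 2))))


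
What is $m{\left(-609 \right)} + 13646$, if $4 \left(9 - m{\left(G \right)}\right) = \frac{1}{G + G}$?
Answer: $\frac{66527161}{4872} \approx 13655.0$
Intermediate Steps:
$m{\left(G \right)} = 9 - \frac{1}{8 G}$ ($m{\left(G \right)} = 9 - \frac{1}{4 \left(G + G\right)} = 9 - \frac{1}{4 \cdot 2 G} = 9 - \frac{\frac{1}{2} \frac{1}{G}}{4} = 9 - \frac{1}{8 G}$)
$m{\left(-609 \right)} + 13646 = \left(9 - \frac{1}{8 \left(-609\right)}\right) + 13646 = \left(9 - - \frac{1}{4872}\right) + 13646 = \left(9 + \frac{1}{4872}\right) + 13646 = \frac{43849}{4872} + 13646 = \frac{66527161}{4872}$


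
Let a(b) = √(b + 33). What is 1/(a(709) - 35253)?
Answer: -35253/1242773267 - √742/1242773267 ≈ -2.8388e-5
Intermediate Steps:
a(b) = √(33 + b)
1/(a(709) - 35253) = 1/(√(33 + 709) - 35253) = 1/(√742 - 35253) = 1/(-35253 + √742)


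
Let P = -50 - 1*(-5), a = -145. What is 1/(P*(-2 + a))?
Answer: 1/6615 ≈ 0.00015117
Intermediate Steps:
P = -45 (P = -50 + 5 = -45)
1/(P*(-2 + a)) = 1/(-45*(-2 - 145)) = 1/(-45*(-147)) = 1/6615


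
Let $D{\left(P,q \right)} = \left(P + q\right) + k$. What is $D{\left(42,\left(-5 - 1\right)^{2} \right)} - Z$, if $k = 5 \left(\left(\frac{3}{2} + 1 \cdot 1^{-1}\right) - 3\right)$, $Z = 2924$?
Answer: $- \frac{5697}{2} \approx -2848.5$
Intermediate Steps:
$k = - \frac{5}{2}$ ($k = 5 \left(\left(3 \cdot \frac{1}{2} + 1 \cdot 1\right) - 3\right) = 5 \left(\left(\frac{3}{2} + 1\right) - 3\right) = 5 \left(\frac{5}{2} - 3\right) = 5 \left(- \frac{1}{2}\right) = - \frac{5}{2} \approx -2.5$)
$D{\left(P,q \right)} = - \frac{5}{2} + P + q$ ($D{\left(P,q \right)} = \left(P + q\right) - \frac{5}{2} = - \frac{5}{2} + P + q$)
$D{\left(42,\left(-5 - 1\right)^{2} \right)} - Z = \left(- \frac{5}{2} + 42 + \left(-5 - 1\right)^{2}\right) - 2924 = \left(- \frac{5}{2} + 42 + \left(-6\right)^{2}\right) - 2924 = \left(- \frac{5}{2} + 42 + 36\right) - 2924 = \frac{151}{2} - 2924 = - \frac{5697}{2}$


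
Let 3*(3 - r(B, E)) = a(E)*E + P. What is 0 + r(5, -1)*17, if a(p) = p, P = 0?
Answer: 136/3 ≈ 45.333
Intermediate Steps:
r(B, E) = 3 - E²/3 (r(B, E) = 3 - (E*E + 0)/3 = 3 - (E² + 0)/3 = 3 - E²/3)
0 + r(5, -1)*17 = 0 + (3 - ⅓*(-1)²)*17 = 0 + (3 - ⅓*1)*17 = 0 + (3 - ⅓)*17 = 0 + (8/3)*17 = 0 + 136/3 = 136/3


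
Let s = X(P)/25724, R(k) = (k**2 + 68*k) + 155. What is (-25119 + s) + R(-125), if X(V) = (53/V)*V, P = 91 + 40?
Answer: -458890383/25724 ≈ -17839.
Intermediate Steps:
P = 131
X(V) = 53
R(k) = 155 + k**2 + 68*k
s = 53/25724 ≈ 0.0020603
(-25119 + s) + R(-125) = (-25119 + 53/25724) + (155 + (-125)**2 + 68*(-125)) = -646161103/25724 + (155 + 15625 - 8500) = -646161103/25724 + 7280 = -458890383/25724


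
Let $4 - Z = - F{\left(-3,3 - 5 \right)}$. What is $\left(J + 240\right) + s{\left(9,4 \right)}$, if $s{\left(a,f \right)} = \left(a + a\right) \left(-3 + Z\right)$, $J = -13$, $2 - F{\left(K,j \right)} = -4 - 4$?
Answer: $425$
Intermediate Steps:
$F{\left(K,j \right)} = 10$ ($F{\left(K,j \right)} = 2 - \left(-4 - 4\right) = 2 - -8 = 2 + 8 = 10$)
$Z = 14$ ($Z = 4 - \left(-1\right) 10 = 4 - -10 = 4 + 10 = 14$)
$s{\left(a,f \right)} = 22 a$ ($s{\left(a,f \right)} = \left(a + a\right) \left(-3 + 14\right) = 2 a 11 = 22 a$)
$\left(J + 240\right) + s{\left(9,4 \right)} = \left(-13 + 240\right) + 22 \cdot 9 = 227 + 198 = 425$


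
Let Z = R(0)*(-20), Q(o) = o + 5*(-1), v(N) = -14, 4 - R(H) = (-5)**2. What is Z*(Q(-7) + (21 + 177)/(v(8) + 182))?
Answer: -4545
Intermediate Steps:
R(H) = -21 (R(H) = 4 - 1*(-5)**2 = 4 - 1*25 = 4 - 25 = -21)
Q(o) = -5 + o (Q(o) = o - 5 = -5 + o)
Z = 420 (Z = -21*(-20) = 420)
Z*(Q(-7) + (21 + 177)/(v(8) + 182)) = 420*((-5 - 7) + (21 + 177)/(-14 + 182)) = 420*(-12 + 198/168) = 420*(-12 + 198*(1/168)) = 420*(-12 + 33/28) = 420*(-303/28) = -4545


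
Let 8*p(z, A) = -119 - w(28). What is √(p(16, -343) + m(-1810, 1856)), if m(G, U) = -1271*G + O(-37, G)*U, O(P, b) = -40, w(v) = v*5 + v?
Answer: √35619746/4 ≈ 1492.1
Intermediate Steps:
w(v) = 6*v (w(v) = 5*v + v = 6*v)
p(z, A) = -287/8 (p(z, A) = (-119 - 6*28)/8 = (-119 - 1*168)/8 = (-119 - 168)/8 = (⅛)*(-287) = -287/8)
m(G, U) = -1271*G - 40*U
√(p(16, -343) + m(-1810, 1856)) = √(-287/8 + (-1271*(-1810) - 40*1856)) = √(-287/8 + (2300510 - 74240)) = √(-287/8 + 2226270) = √(17809873/8) = √35619746/4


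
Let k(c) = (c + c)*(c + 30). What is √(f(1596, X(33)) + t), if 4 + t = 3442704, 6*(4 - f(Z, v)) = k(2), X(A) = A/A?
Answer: 4*√1936509/3 ≈ 1855.4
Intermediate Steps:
X(A) = 1
k(c) = 2*c*(30 + c) (k(c) = (2*c)*(30 + c) = 2*c*(30 + c))
f(Z, v) = -52/3 (f(Z, v) = 4 - 2*(30 + 2)/3 = 4 - 2*32/3 = 4 - ⅙*128 = 4 - 64/3 = -52/3)
t = 3442700 (t = -4 + 3442704 = 3442700)
√(f(1596, X(33)) + t) = √(-52/3 + 3442700) = √(10328048/3) = 4*√1936509/3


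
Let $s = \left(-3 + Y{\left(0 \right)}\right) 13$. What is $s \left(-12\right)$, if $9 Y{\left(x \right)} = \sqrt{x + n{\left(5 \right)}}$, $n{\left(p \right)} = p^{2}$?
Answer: $\frac{1144}{3} \approx 381.33$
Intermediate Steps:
$Y{\left(x \right)} = \frac{\sqrt{25 + x}}{9}$ ($Y{\left(x \right)} = \frac{\sqrt{x + 5^{2}}}{9} = \frac{\sqrt{x + 25}}{9} = \frac{\sqrt{25 + x}}{9}$)
$s = - \frac{286}{9}$ ($s = \left(-3 + \frac{\sqrt{25 + 0}}{9}\right) 13 = \left(-3 + \frac{\sqrt{25}}{9}\right) 13 = \left(-3 + \frac{1}{9} \cdot 5\right) 13 = \left(-3 + \frac{5}{9}\right) 13 = \left(- \frac{22}{9}\right) 13 = - \frac{286}{9} \approx -31.778$)
$s \left(-12\right) = \left(- \frac{286}{9}\right) \left(-12\right) = \frac{1144}{3}$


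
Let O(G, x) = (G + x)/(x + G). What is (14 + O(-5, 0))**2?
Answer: 225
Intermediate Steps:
O(G, x) = 1 (O(G, x) = (G + x)/(G + x) = 1)
(14 + O(-5, 0))**2 = (14 + 1)**2 = 15**2 = 225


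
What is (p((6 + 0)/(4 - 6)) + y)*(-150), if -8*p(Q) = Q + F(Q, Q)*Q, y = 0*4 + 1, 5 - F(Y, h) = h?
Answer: -2625/4 ≈ -656.25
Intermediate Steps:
F(Y, h) = 5 - h
y = 1 (y = 0 + 1 = 1)
p(Q) = -Q/8 - Q*(5 - Q)/8 (p(Q) = -(Q + (5 - Q)*Q)/8 = -(Q + Q*(5 - Q))/8 = -Q/8 - Q*(5 - Q)/8)
(p((6 + 0)/(4 - 6)) + y)*(-150) = (((6 + 0)/(4 - 6))*(-6 + (6 + 0)/(4 - 6))/8 + 1)*(-150) = ((6/(-2))*(-6 + 6/(-2))/8 + 1)*(-150) = ((6*(-1/2))*(-6 + 6*(-1/2))/8 + 1)*(-150) = ((1/8)*(-3)*(-6 - 3) + 1)*(-150) = ((1/8)*(-3)*(-9) + 1)*(-150) = (27/8 + 1)*(-150) = (35/8)*(-150) = -2625/4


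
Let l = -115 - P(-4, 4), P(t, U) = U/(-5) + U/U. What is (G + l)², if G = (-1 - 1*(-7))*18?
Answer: 1296/25 ≈ 51.840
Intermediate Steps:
P(t, U) = 1 - U/5 (P(t, U) = U*(-⅕) + 1 = -U/5 + 1 = 1 - U/5)
G = 108 (G = (-1 + 7)*18 = 6*18 = 108)
l = -576/5 (l = -115 - (1 - ⅕*4) = -115 - (1 - ⅘) = -115 - 1*⅕ = -115 - ⅕ = -576/5 ≈ -115.20)
(G + l)² = (108 - 576/5)² = (-36/5)² = 1296/25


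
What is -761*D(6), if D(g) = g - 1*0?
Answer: -4566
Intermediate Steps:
D(g) = g (D(g) = g + 0 = g)
-761*D(6) = -761*6 = -4566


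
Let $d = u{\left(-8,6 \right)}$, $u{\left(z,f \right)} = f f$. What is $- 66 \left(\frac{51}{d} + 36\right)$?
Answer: $- \frac{4939}{2} \approx -2469.5$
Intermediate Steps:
$u{\left(z,f \right)} = f^{2}$
$d = 36$ ($d = 6^{2} = 36$)
$- 66 \left(\frac{51}{d} + 36\right) = - 66 \left(\frac{51}{36} + 36\right) = - 66 \left(51 \cdot \frac{1}{36} + 36\right) = - 66 \left(\frac{17}{12} + 36\right) = \left(-66\right) \frac{449}{12} = - \frac{4939}{2}$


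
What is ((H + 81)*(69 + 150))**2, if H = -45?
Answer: 62157456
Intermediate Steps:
((H + 81)*(69 + 150))**2 = ((-45 + 81)*(69 + 150))**2 = (36*219)**2 = 7884**2 = 62157456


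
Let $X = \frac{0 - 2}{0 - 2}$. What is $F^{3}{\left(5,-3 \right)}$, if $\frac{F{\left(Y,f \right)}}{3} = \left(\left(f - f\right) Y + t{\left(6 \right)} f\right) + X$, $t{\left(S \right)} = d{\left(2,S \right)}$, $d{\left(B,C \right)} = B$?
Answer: $-3375$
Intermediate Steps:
$X = 1$ ($X = - \frac{2}{-2} = \left(-2\right) \left(- \frac{1}{2}\right) = 1$)
$t{\left(S \right)} = 2$
$F{\left(Y,f \right)} = 3 + 6 f$ ($F{\left(Y,f \right)} = 3 \left(\left(\left(f - f\right) Y + 2 f\right) + 1\right) = 3 \left(\left(0 Y + 2 f\right) + 1\right) = 3 \left(\left(0 + 2 f\right) + 1\right) = 3 \left(2 f + 1\right) = 3 \left(1 + 2 f\right) = 3 + 6 f$)
$F^{3}{\left(5,-3 \right)} = \left(3 + 6 \left(-3\right)\right)^{3} = \left(3 - 18\right)^{3} = \left(-15\right)^{3} = -3375$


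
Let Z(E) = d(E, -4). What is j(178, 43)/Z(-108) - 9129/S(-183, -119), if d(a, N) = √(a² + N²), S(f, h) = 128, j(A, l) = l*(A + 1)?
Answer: -9129/128 + 7697*√730/2920 ≈ -0.10062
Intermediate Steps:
j(A, l) = l*(1 + A)
d(a, N) = √(N² + a²)
Z(E) = √(16 + E²) (Z(E) = √((-4)² + E²) = √(16 + E²))
j(178, 43)/Z(-108) - 9129/S(-183, -119) = (43*(1 + 178))/(√(16 + (-108)²)) - 9129/128 = (43*179)/(√(16 + 11664)) - 9129*1/128 = 7697/(√11680) - 9129/128 = 7697/((4*√730)) - 9129/128 = 7697*(√730/2920) - 9129/128 = 7697*√730/2920 - 9129/128 = -9129/128 + 7697*√730/2920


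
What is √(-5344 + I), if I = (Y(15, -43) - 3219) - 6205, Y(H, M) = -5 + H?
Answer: I*√14758 ≈ 121.48*I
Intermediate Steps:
I = -9414 (I = ((-5 + 15) - 3219) - 6205 = (10 - 3219) - 6205 = -3209 - 6205 = -9414)
√(-5344 + I) = √(-5344 - 9414) = √(-14758) = I*√14758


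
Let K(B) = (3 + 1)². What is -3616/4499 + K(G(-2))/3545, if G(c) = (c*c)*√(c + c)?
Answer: -12746736/15948955 ≈ -0.79922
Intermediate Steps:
G(c) = √2*c^(5/2) (G(c) = c²*√(2*c) = c²*(√2*√c) = √2*c^(5/2))
K(B) = 16 (K(B) = 4² = 16)
-3616/4499 + K(G(-2))/3545 = -3616/4499 + 16/3545 = -12746736/15948955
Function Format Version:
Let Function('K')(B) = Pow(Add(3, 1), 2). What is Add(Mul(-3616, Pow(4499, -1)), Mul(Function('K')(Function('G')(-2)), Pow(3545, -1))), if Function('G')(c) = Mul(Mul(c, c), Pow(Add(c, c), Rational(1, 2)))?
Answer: Rational(-12746736, 15948955) ≈ -0.79922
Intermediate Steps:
Function('G')(c) = Mul(Pow(2, Rational(1, 2)), Pow(c, Rational(5, 2))) (Function('G')(c) = Mul(Pow(c, 2), Pow(Mul(2, c), Rational(1, 2))) = Mul(Pow(c, 2), Mul(Pow(2, Rational(1, 2)), Pow(c, Rational(1, 2)))) = Mul(Pow(2, Rational(1, 2)), Pow(c, Rational(5, 2))))
Function('K')(B) = 16 (Function('K')(B) = Pow(4, 2) = 16)
Add(Mul(-3616, Pow(4499, -1)), Mul(Function('K')(Function('G')(-2)), Pow(3545, -1))) = Add(Mul(-3616, Pow(4499, -1)), Mul(16, Pow(3545, -1))) = Add(Mul(-3616, Rational(1, 4499)), Mul(16, Rational(1, 3545))) = Add(Rational(-3616, 4499), Rational(16, 3545)) = Rational(-12746736, 15948955)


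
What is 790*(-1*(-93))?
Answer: 73470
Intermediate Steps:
790*(-1*(-93)) = 790*93 = 73470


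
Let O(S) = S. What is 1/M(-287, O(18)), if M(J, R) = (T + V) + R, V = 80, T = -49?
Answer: 1/49 ≈ 0.020408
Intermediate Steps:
M(J, R) = 31 + R (M(J, R) = (-49 + 80) + R = 31 + R)
1/M(-287, O(18)) = 1/(31 + 18) = 1/49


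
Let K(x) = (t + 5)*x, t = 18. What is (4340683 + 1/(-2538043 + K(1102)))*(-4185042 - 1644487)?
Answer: -63581630203688884450/2512697 ≈ -2.5304e+13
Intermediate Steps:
K(x) = 23*x (K(x) = (18 + 5)*x = 23*x)
(4340683 + 1/(-2538043 + K(1102)))*(-4185042 - 1644487) = (4340683 + 1/(-2538043 + 23*1102))*(-4185042 - 1644487) = (4340683 + 1/(-2538043 + 25346))*(-5829529) = (4340683 + 1/(-2512697))*(-5829529) = (4340683 - 1/2512697)*(-5829529) = (10906821152050/2512697)*(-5829529) = -63581630203688884450/2512697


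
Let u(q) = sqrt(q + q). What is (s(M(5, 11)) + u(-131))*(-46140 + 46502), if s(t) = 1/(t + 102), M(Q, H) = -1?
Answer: 362/101 + 362*I*sqrt(262) ≈ 3.5842 + 5859.5*I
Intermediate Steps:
u(q) = sqrt(2)*sqrt(q) (u(q) = sqrt(2*q) = sqrt(2)*sqrt(q))
s(t) = 1/(102 + t)
(s(M(5, 11)) + u(-131))*(-46140 + 46502) = (1/(102 - 1) + sqrt(2)*sqrt(-131))*(-46140 + 46502) = (1/101 + sqrt(2)*(I*sqrt(131)))*362 = (1/101 + I*sqrt(262))*362 = 362/101 + 362*I*sqrt(262)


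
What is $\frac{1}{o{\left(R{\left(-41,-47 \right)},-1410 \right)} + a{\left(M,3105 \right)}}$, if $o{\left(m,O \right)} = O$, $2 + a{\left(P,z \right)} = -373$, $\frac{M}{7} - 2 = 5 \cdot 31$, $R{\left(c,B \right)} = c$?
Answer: $- \frac{1}{1785} \approx -0.00056022$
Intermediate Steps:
$M = 1099$ ($M = 14 + 7 \cdot 5 \cdot 31 = 14 + 7 \cdot 155 = 14 + 1085 = 1099$)
$a{\left(P,z \right)} = -375$ ($a{\left(P,z \right)} = -2 - 373 = -375$)
$\frac{1}{o{\left(R{\left(-41,-47 \right)},-1410 \right)} + a{\left(M,3105 \right)}} = \frac{1}{-1410 - 375} = \frac{1}{-1785} = - \frac{1}{1785}$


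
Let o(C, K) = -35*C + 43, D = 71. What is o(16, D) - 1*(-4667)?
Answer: 4150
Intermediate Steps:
o(C, K) = 43 - 35*C
o(16, D) - 1*(-4667) = (43 - 35*16) - 1*(-4667) = (43 - 560) + 4667 = -517 + 4667 = 4150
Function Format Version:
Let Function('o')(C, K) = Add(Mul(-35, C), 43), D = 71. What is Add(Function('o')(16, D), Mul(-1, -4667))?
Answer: 4150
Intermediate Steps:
Function('o')(C, K) = Add(43, Mul(-35, C))
Add(Function('o')(16, D), Mul(-1, -4667)) = Add(Add(43, Mul(-35, 16)), Mul(-1, -4667)) = Add(Add(43, -560), 4667) = Add(-517, 4667) = 4150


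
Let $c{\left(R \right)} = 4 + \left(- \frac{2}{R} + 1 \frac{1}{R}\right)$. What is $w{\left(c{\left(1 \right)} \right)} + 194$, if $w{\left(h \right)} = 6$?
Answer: $200$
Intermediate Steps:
$c{\left(R \right)} = 4 - \frac{1}{R}$ ($c{\left(R \right)} = 4 + \left(- \frac{2}{R} + \frac{1}{R}\right) = 4 - \frac{1}{R}$)
$w{\left(c{\left(1 \right)} \right)} + 194 = 6 + 194 = 200$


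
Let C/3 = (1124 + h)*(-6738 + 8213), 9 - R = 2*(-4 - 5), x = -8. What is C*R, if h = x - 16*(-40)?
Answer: 209798100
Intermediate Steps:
h = 632 (h = -8 - 16*(-40) = -8 + 640 = 632)
R = 27 (R = 9 - 2*(-4 - 5) = 9 - 2*(-9) = 9 - 1*(-18) = 9 + 18 = 27)
C = 7770300 (C = 3*((1124 + 632)*(-6738 + 8213)) = 3*(1756*1475) = 3*2590100 = 7770300)
C*R = 7770300*27 = 209798100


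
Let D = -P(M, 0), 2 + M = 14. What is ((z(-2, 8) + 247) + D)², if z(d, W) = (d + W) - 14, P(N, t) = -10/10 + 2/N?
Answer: 2070721/36 ≈ 57520.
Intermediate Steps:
M = 12 (M = -2 + 14 = 12)
P(N, t) = -1 + 2/N (P(N, t) = -10*⅒ + 2/N = -1 + 2/N)
z(d, W) = -14 + W + d (z(d, W) = (W + d) - 14 = -14 + W + d)
D = ⅚ (D = -(2 - 1*12)/12 = -(2 - 12)/12 = -(-10)/12 = -1*(-⅚) = ⅚ ≈ 0.83333)
((z(-2, 8) + 247) + D)² = (((-14 + 8 - 2) + 247) + ⅚)² = ((-8 + 247) + ⅚)² = (239 + ⅚)² = (1439/6)² = 2070721/36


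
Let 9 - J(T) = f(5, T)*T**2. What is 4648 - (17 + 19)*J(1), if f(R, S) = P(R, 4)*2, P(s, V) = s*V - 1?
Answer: 5692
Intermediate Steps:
P(s, V) = -1 + V*s (P(s, V) = V*s - 1 = -1 + V*s)
f(R, S) = -2 + 8*R (f(R, S) = (-1 + 4*R)*2 = -2 + 8*R)
J(T) = 9 - 38*T**2 (J(T) = 9 - (-2 + 8*5)*T**2 = 9 - (-2 + 40)*T**2 = 9 - 38*T**2)
4648 - (17 + 19)*J(1) = 4648 - (17 + 19)*(9 - 38*1**2) = 4648 - 36*(9 - 38*1) = 4648 - 36*(9 - 38) = 4648 - 36*(-29) = 4648 - 1*(-1044) = 4648 + 1044 = 5692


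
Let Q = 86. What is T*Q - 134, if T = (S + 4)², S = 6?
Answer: 8466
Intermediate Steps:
T = 100 (T = (6 + 4)² = 10² = 100)
T*Q - 134 = 100*86 - 134 = 8600 - 134 = 8466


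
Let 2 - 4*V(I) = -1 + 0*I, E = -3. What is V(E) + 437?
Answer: 1751/4 ≈ 437.75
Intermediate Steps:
V(I) = 3/4 (V(I) = 1/2 - (-1 + 0*I)/4 = 1/2 - (-1 + 0)/4 = 1/2 - 1/4*(-1) = 1/2 + 1/4 = 3/4)
V(E) + 437 = 3/4 + 437 = 1751/4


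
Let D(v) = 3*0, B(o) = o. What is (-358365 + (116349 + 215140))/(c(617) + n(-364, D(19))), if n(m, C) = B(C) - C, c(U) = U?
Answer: -26876/617 ≈ -43.559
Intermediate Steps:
D(v) = 0
n(m, C) = 0 (n(m, C) = C - C = 0)
(-358365 + (116349 + 215140))/(c(617) + n(-364, D(19))) = (-358365 + (116349 + 215140))/(617 + 0) = (-358365 + 331489)/617 = -26876*1/617 = -26876/617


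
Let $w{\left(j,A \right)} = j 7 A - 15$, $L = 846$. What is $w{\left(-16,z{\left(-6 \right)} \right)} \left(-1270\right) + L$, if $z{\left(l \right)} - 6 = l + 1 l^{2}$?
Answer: $5140536$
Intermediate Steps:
$z{\left(l \right)} = 6 + l + l^{2}$ ($z{\left(l \right)} = 6 + \left(l + 1 l^{2}\right) = 6 + \left(l + l^{2}\right) = 6 + l + l^{2}$)
$w{\left(j,A \right)} = -15 + 7 A j$ ($w{\left(j,A \right)} = 7 j A - 15 = 7 A j - 15 = -15 + 7 A j$)
$w{\left(-16,z{\left(-6 \right)} \right)} \left(-1270\right) + L = \left(-15 + 7 \left(6 - 6 + \left(-6\right)^{2}\right) \left(-16\right)\right) \left(-1270\right) + 846 = \left(-15 + 7 \left(6 - 6 + 36\right) \left(-16\right)\right) \left(-1270\right) + 846 = \left(-15 + 7 \cdot 36 \left(-16\right)\right) \left(-1270\right) + 846 = \left(-15 - 4032\right) \left(-1270\right) + 846 = \left(-4047\right) \left(-1270\right) + 846 = 5139690 + 846 = 5140536$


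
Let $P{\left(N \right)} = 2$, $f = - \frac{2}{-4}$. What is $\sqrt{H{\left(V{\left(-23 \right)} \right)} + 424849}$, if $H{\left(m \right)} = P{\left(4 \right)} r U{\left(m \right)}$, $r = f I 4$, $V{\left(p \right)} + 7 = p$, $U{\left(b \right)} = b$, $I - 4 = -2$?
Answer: $\sqrt{424609} \approx 651.62$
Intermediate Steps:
$f = \frac{1}{2}$ ($f = \left(-2\right) \left(- \frac{1}{4}\right) = \frac{1}{2} \approx 0.5$)
$I = 2$ ($I = 4 - 2 = 2$)
$V{\left(p \right)} = -7 + p$
$r = 4$ ($r = \frac{1}{2} \cdot 2 \cdot 4 = 1 \cdot 4 = 4$)
$H{\left(m \right)} = 8 m$ ($H{\left(m \right)} = 2 \cdot 4 m = 8 m$)
$\sqrt{H{\left(V{\left(-23 \right)} \right)} + 424849} = \sqrt{8 \left(-7 - 23\right) + 424849} = \sqrt{8 \left(-30\right) + 424849} = \sqrt{-240 + 424849} = \sqrt{424609}$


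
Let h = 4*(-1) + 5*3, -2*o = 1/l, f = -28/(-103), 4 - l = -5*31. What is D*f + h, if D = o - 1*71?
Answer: -135959/16377 ≈ -8.3018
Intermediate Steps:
l = 159 (l = 4 - (-5)*31 = 4 - 1*(-155) = 4 + 155 = 159)
f = 28/103 (f = -28*(-1/103) = 28/103 ≈ 0.27184)
o = -1/318 (o = -½/159 = -½*1/159 = -1/318 ≈ -0.0031447)
h = 11 (h = -4 + 15 = 11)
D = -22579/318 (D = -1/318 - 1*71 = -1/318 - 71 = -22579/318 ≈ -71.003)
D*f + h = -22579/318*28/103 + 11 = -316106/16377 + 11 = -135959/16377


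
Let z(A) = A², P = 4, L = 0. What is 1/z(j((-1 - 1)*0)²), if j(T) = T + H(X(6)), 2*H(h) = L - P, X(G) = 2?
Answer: 1/16 ≈ 0.062500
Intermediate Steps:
H(h) = -2 (H(h) = (0 - 1*4)/2 = (0 - 4)/2 = (½)*(-4) = -2)
j(T) = -2 + T (j(T) = T - 2 = -2 + T)
1/z(j((-1 - 1)*0)²) = 1/(((-2 + (-1 - 1)*0)²)²) = 1/(((-2 - 2*0)²)²) = 1/(((-2 + 0)²)²) = 1/(((-2)²)²) = 1/(4²) = 1/16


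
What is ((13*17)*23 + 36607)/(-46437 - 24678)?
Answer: -758/1293 ≈ -0.58623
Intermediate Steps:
((13*17)*23 + 36607)/(-46437 - 24678) = (221*23 + 36607)/(-71115) = (5083 + 36607)*(-1/71115) = 41690*(-1/71115) = -758/1293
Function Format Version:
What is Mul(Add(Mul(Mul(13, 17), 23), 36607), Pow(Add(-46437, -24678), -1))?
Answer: Rational(-758, 1293) ≈ -0.58623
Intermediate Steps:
Mul(Add(Mul(Mul(13, 17), 23), 36607), Pow(Add(-46437, -24678), -1)) = Mul(Add(Mul(221, 23), 36607), Pow(-71115, -1)) = Mul(Add(5083, 36607), Rational(-1, 71115)) = Mul(41690, Rational(-1, 71115)) = Rational(-758, 1293)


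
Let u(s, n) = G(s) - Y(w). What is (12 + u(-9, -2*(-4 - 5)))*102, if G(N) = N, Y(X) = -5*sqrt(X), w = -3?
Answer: 306 + 510*I*sqrt(3) ≈ 306.0 + 883.35*I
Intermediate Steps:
u(s, n) = s + 5*I*sqrt(3) (u(s, n) = s - (-5)*sqrt(-3) = s - (-5)*I*sqrt(3) = s + 5*I*sqrt(3))
(12 + u(-9, -2*(-4 - 5)))*102 = (12 + (-9 + 5*I*sqrt(3)))*102 = (3 + 5*I*sqrt(3))*102 = 306 + 510*I*sqrt(3)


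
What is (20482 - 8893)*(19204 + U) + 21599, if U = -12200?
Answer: 81190955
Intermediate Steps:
(20482 - 8893)*(19204 + U) + 21599 = (20482 - 8893)*(19204 - 12200) + 21599 = 11589*7004 + 21599 = 81169356 + 21599 = 81190955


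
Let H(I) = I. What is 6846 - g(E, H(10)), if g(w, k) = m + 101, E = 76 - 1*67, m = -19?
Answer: 6764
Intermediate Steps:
E = 9 (E = 76 - 67 = 9)
g(w, k) = 82 (g(w, k) = -19 + 101 = 82)
6846 - g(E, H(10)) = 6846 - 1*82 = 6846 - 82 = 6764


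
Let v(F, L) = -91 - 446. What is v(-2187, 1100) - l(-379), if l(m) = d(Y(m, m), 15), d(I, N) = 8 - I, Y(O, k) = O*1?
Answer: -924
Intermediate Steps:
v(F, L) = -537
Y(O, k) = O
l(m) = 8 - m
v(-2187, 1100) - l(-379) = -537 - (8 - 1*(-379)) = -537 - (8 + 379) = -537 - 1*387 = -537 - 387 = -924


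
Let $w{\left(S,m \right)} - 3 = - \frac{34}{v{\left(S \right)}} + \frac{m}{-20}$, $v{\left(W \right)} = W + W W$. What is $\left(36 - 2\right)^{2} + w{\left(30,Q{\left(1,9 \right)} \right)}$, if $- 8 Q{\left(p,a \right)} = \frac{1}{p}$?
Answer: $\frac{17245469}{14880} \approx 1159.0$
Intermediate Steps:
$v{\left(W \right)} = W + W^{2}$
$Q{\left(p,a \right)} = - \frac{1}{8 p}$
$w{\left(S,m \right)} = 3 - \frac{m}{20} - \frac{34}{S \left(1 + S\right)}$ ($w{\left(S,m \right)} = 3 + \left(- \frac{34}{S \left(1 + S\right)} + \frac{m}{-20}\right) = 3 + \left(- 34 \frac{1}{S \left(1 + S\right)} + m \left(- \frac{1}{20}\right)\right) = 3 - \left(\frac{m}{20} + \frac{34}{S \left(1 + S\right)}\right) = 3 - \frac{m}{20} - \frac{34}{S \left(1 + S\right)}$)
$\left(36 - 2\right)^{2} + w{\left(30,Q{\left(1,9 \right)} \right)} = \left(36 - 2\right)^{2} + \frac{-680 + 30 \left(1 + 30\right) \left(60 - - \frac{1}{8 \cdot 1}\right)}{20 \cdot 30 \left(1 + 30\right)} = 34^{2} + \frac{1}{20} \cdot \frac{1}{30} \cdot \frac{1}{31} \left(-680 + 30 \cdot 31 \left(60 - \left(- \frac{1}{8}\right) 1\right)\right) = 1156 + \frac{1}{20} \cdot \frac{1}{30} \cdot \frac{1}{31} \left(-680 + 30 \cdot 31 \left(60 - - \frac{1}{8}\right)\right) = 1156 + \frac{1}{20} \cdot \frac{1}{30} \cdot \frac{1}{31} \left(-680 + 30 \cdot 31 \left(60 + \frac{1}{8}\right)\right) = 1156 + \frac{1}{20} \cdot \frac{1}{30} \cdot \frac{1}{31} \left(-680 + 30 \cdot 31 \cdot \frac{481}{8}\right) = 1156 + \frac{1}{20} \cdot \frac{1}{30} \cdot \frac{1}{31} \left(-680 + \frac{223665}{4}\right) = 1156 + \frac{1}{20} \cdot \frac{1}{30} \cdot \frac{1}{31} \cdot \frac{220945}{4} = 1156 + \frac{44189}{14880} = \frac{17245469}{14880}$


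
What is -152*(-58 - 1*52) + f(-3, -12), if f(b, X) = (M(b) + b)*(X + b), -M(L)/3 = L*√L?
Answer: 16765 - 135*I*√3 ≈ 16765.0 - 233.83*I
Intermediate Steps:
M(L) = -3*L^(3/2) (M(L) = -3*L*√L = -3*L^(3/2))
f(b, X) = (X + b)*(b - 3*b^(3/2)) (f(b, X) = (-3*b^(3/2) + b)*(X + b) = (b - 3*b^(3/2))*(X + b) = (X + b)*(b - 3*b^(3/2)))
-152*(-58 - 1*52) + f(-3, -12) = -152*(-58 - 1*52) + ((-3)² - 27*I*√3 - 12*(-3) - 3*(-12)*(-3)^(3/2)) = -152*(-58 - 52) + (9 - 27*I*√3 + 36 - 3*(-12)*(-3*I*√3)) = -152*(-110) + (9 - 27*I*√3 + 36 - 108*I*√3) = 16720 + (45 - 135*I*√3) = 16765 - 135*I*√3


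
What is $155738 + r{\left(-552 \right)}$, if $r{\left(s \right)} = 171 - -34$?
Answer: $155943$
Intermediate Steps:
$r{\left(s \right)} = 205$ ($r{\left(s \right)} = 171 + 34 = 205$)
$155738 + r{\left(-552 \right)} = 155738 + 205 = 155943$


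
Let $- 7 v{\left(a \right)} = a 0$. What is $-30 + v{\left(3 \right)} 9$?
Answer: $-30$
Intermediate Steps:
$v{\left(a \right)} = 0$ ($v{\left(a \right)} = - \frac{a 0}{7} = \left(- \frac{1}{7}\right) 0 = 0$)
$-30 + v{\left(3 \right)} 9 = -30 + 0 \cdot 9 = -30 + 0 = -30$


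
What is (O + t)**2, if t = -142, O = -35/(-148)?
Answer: 440202361/21904 ≈ 20097.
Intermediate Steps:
O = 35/148 (O = -35*(-1/148) = 35/148 ≈ 0.23649)
(O + t)**2 = (35/148 - 142)**2 = (-20981/148)**2 = 440202361/21904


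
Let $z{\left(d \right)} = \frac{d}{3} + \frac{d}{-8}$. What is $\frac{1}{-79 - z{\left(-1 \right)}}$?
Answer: $- \frac{24}{1891} \approx -0.012692$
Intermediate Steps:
$z{\left(d \right)} = \frac{5 d}{24}$ ($z{\left(d \right)} = d \frac{1}{3} + d \left(- \frac{1}{8}\right) = \frac{d}{3} - \frac{d}{8} = \frac{5 d}{24}$)
$\frac{1}{-79 - z{\left(-1 \right)}} = \frac{1}{-79 - \frac{5}{24} \left(-1\right)} = \frac{1}{-79 - - \frac{5}{24}} = \frac{1}{-79 + \frac{5}{24}} = \frac{1}{- \frac{1891}{24}} = - \frac{24}{1891}$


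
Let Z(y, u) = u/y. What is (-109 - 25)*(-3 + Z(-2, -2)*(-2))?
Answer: 670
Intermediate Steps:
(-109 - 25)*(-3 + Z(-2, -2)*(-2)) = (-109 - 25)*(-3 - 2/(-2)*(-2)) = -134*(-3 - 2*(-½)*(-2)) = -134*(-3 + 1*(-2)) = -134*(-3 - 2) = -134*(-5) = 670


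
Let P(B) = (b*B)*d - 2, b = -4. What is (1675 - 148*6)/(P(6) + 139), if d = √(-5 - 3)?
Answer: 107819/23377 + 37776*I*√2/23377 ≈ 4.6122 + 2.2853*I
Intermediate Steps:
d = 2*I*√2 (d = √(-8) = 2*I*√2 ≈ 2.8284*I)
P(B) = -2 - 8*I*B*√2 (P(B) = (-4*B)*(2*I*√2) - 2 = -8*I*B*√2 - 2 = -2 - 8*I*B*√2)
(1675 - 148*6)/(P(6) + 139) = (1675 - 148*6)/((-2 - 8*I*6*√2) + 139) = (1675 - 888)/((-2 - 48*I*√2) + 139) = 787/(137 - 48*I*√2)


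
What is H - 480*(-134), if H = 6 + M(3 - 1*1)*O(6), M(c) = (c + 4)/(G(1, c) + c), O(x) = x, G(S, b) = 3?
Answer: 321666/5 ≈ 64333.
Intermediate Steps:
M(c) = (4 + c)/(3 + c) (M(c) = (c + 4)/(3 + c) = (4 + c)/(3 + c))
H = 66/5 (H = 6 + ((4 + (3 - 1*1))/(3 + (3 - 1*1)))*6 = 6 + ((4 + (3 - 1))/(3 + (3 - 1)))*6 = 6 + ((4 + 2)/(3 + 2))*6 = 6 + (6/5)*6 = 6 + 36/5 = 66/5 ≈ 13.200)
H - 480*(-134) = 66/5 - 480*(-134) = 66/5 + 64320 = 321666/5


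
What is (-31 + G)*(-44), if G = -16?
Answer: 2068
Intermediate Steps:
(-31 + G)*(-44) = (-31 - 16)*(-44) = -47*(-44) = 2068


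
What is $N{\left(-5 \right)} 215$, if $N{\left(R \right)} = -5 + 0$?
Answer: $-1075$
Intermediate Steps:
$N{\left(R \right)} = -5$
$N{\left(-5 \right)} 215 = \left(-5\right) 215 = -1075$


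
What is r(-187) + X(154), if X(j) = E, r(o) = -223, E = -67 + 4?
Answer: -286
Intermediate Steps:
E = -63
X(j) = -63
r(-187) + X(154) = -223 - 63 = -286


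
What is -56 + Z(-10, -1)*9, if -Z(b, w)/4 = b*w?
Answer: -416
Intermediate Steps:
Z(b, w) = -4*b*w
-56 + Z(-10, -1)*9 = -56 - 4*(-10)*(-1)*9 = -56 - 40*9 = -56 - 360 = -416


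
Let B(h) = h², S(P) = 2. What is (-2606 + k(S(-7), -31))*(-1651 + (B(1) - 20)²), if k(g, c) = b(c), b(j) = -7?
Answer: 3370770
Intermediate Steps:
k(g, c) = -7
(-2606 + k(S(-7), -31))*(-1651 + (B(1) - 20)²) = (-2606 - 7)*(-1651 + (1² - 20)²) = -2613*(-1651 + (1 - 20)²) = -2613*(-1651 + (-19)²) = -2613*(-1651 + 361) = -2613*(-1290) = 3370770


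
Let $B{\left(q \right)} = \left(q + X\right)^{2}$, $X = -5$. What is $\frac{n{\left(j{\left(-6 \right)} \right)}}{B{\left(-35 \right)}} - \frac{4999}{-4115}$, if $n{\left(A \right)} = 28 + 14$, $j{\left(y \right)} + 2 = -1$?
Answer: $\frac{817123}{658400} \approx 1.2411$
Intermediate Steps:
$j{\left(y \right)} = -3$ ($j{\left(y \right)} = -2 - 1 = -3$)
$n{\left(A \right)} = 42$
$B{\left(q \right)} = \left(-5 + q\right)^{2}$ ($B{\left(q \right)} = \left(q - 5\right)^{2} = \left(-5 + q\right)^{2}$)
$\frac{n{\left(j{\left(-6 \right)} \right)}}{B{\left(-35 \right)}} - \frac{4999}{-4115} = \frac{42}{\left(-5 - 35\right)^{2}} - \frac{4999}{-4115} = \frac{42}{\left(-40\right)^{2}} - - \frac{4999}{4115} = \frac{42}{1600} + \frac{4999}{4115} = 42 \cdot \frac{1}{1600} + \frac{4999}{4115} = \frac{21}{800} + \frac{4999}{4115} = \frac{817123}{658400}$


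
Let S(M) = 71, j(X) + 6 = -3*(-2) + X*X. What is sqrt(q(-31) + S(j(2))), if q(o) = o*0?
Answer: sqrt(71) ≈ 8.4261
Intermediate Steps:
j(X) = X**2 (j(X) = -6 + (-3*(-2) + X*X) = -6 + (6 + X**2) = X**2)
q(o) = 0
sqrt(q(-31) + S(j(2))) = sqrt(0 + 71) = sqrt(71)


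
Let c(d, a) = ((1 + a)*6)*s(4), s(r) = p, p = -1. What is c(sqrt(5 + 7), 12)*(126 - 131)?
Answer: 390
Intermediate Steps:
s(r) = -1
c(d, a) = -6 - 6*a (c(d, a) = ((1 + a)*6)*(-1) = (6 + 6*a)*(-1) = -6 - 6*a)
c(sqrt(5 + 7), 12)*(126 - 131) = (-6 - 6*12)*(126 - 131) = (-6 - 72)*(-5) = -78*(-5) = 390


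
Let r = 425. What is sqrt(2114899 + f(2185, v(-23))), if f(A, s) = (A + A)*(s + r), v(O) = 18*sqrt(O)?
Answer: sqrt(3972149 + 78660*I*sqrt(23)) ≈ 1995.3 + 94.534*I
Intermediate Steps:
f(A, s) = 2*A*(425 + s) (f(A, s) = (A + A)*(s + 425) = (2*A)*(425 + s) = 2*A*(425 + s))
sqrt(2114899 + f(2185, v(-23))) = sqrt(2114899 + 2*2185*(425 + 18*sqrt(-23))) = sqrt(2114899 + 2*2185*(425 + 18*(I*sqrt(23)))) = sqrt(2114899 + 2*2185*(425 + 18*I*sqrt(23))) = sqrt(2114899 + (1857250 + 78660*I*sqrt(23))) = sqrt(3972149 + 78660*I*sqrt(23))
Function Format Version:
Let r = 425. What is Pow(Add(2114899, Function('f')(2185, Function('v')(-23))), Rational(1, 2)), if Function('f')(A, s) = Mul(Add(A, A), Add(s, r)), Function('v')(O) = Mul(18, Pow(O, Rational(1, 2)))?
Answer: Pow(Add(3972149, Mul(78660, I, Pow(23, Rational(1, 2)))), Rational(1, 2)) ≈ Add(1995.3, Mul(94.534, I))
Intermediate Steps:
Function('f')(A, s) = Mul(2, A, Add(425, s)) (Function('f')(A, s) = Mul(Add(A, A), Add(s, 425)) = Mul(Mul(2, A), Add(425, s)) = Mul(2, A, Add(425, s)))
Pow(Add(2114899, Function('f')(2185, Function('v')(-23))), Rational(1, 2)) = Pow(Add(2114899, Mul(2, 2185, Add(425, Mul(18, Pow(-23, Rational(1, 2)))))), Rational(1, 2)) = Pow(Add(2114899, Mul(2, 2185, Add(425, Mul(18, Mul(I, Pow(23, Rational(1, 2))))))), Rational(1, 2)) = Pow(Add(2114899, Mul(2, 2185, Add(425, Mul(18, I, Pow(23, Rational(1, 2)))))), Rational(1, 2)) = Pow(Add(2114899, Add(1857250, Mul(78660, I, Pow(23, Rational(1, 2))))), Rational(1, 2)) = Pow(Add(3972149, Mul(78660, I, Pow(23, Rational(1, 2)))), Rational(1, 2))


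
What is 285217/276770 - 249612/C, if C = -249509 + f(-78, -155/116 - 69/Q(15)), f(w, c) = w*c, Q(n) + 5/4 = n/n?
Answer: 652989639449/334553210290 ≈ 1.9518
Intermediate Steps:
Q(n) = -¼ (Q(n) = -5/4 + n/n = -5/4 + 1 = -¼)
f(w, c) = c*w
C = -15714101/58 (C = -249509 + (-155/116 - 69/(-¼))*(-78) = -249509 + (-155*1/116 - 69*(-4))*(-78) = -249509 + (-155/116 + 276)*(-78) = -249509 + (31861/116)*(-78) = -249509 - 1242579/58 = -15714101/58 ≈ -2.7093e+5)
285217/276770 - 249612/C = 285217/276770 - 249612/(-15714101/58) = 285217*(1/276770) - 249612*(-58/15714101) = 285217/276770 + 14477496/15714101 = 652989639449/334553210290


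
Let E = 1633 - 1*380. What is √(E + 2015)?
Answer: 2*√817 ≈ 57.166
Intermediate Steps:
E = 1253 (E = 1633 - 380 = 1253)
√(E + 2015) = √(1253 + 2015) = √3268 = 2*√817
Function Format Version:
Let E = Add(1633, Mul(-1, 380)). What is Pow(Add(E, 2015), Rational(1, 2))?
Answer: Mul(2, Pow(817, Rational(1, 2))) ≈ 57.166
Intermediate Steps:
E = 1253 (E = Add(1633, -380) = 1253)
Pow(Add(E, 2015), Rational(1, 2)) = Pow(Add(1253, 2015), Rational(1, 2)) = Pow(3268, Rational(1, 2)) = Mul(2, Pow(817, Rational(1, 2)))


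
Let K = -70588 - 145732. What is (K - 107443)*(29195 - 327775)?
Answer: 96669156540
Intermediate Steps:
K = -216320
(K - 107443)*(29195 - 327775) = (-216320 - 107443)*(29195 - 327775) = -323763*(-298580) = 96669156540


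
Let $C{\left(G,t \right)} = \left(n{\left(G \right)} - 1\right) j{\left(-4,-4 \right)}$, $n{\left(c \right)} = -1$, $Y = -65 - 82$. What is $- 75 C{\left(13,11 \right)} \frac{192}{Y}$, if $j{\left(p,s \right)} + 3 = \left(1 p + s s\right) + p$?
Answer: $- \frac{48000}{49} \approx -979.59$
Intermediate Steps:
$j{\left(p,s \right)} = -3 + s^{2} + 2 p$ ($j{\left(p,s \right)} = -3 + \left(\left(1 p + s s\right) + p\right) = -3 + \left(\left(p + s^{2}\right) + p\right) = -3 + \left(s^{2} + 2 p\right) = -3 + s^{2} + 2 p$)
$Y = -147$
$C{\left(G,t \right)} = -10$ ($C{\left(G,t \right)} = \left(-1 - 1\right) \left(-3 + \left(-4\right)^{2} + 2 \left(-4\right)\right) = - 2 \left(-3 + 16 - 8\right) = \left(-2\right) 5 = -10$)
$- 75 C{\left(13,11 \right)} \frac{192}{Y} = \left(-75\right) \left(-10\right) \frac{192}{-147} = 750 \cdot 192 \left(- \frac{1}{147}\right) = 750 \left(- \frac{64}{49}\right) = - \frac{48000}{49}$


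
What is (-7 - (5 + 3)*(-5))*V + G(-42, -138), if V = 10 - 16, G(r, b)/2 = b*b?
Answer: 37890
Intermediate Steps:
G(r, b) = 2*b² (G(r, b) = 2*(b*b) = 2*b²)
V = -6
(-7 - (5 + 3)*(-5))*V + G(-42, -138) = (-7 - (5 + 3)*(-5))*(-6) + 2*(-138)² = (-7 - 8*(-5))*(-6) + 2*19044 = (-7 - 1*(-40))*(-6) + 38088 = (-7 + 40)*(-6) + 38088 = 33*(-6) + 38088 = -198 + 38088 = 37890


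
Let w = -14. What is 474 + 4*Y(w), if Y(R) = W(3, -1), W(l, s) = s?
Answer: 470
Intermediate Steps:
Y(R) = -1
474 + 4*Y(w) = 474 + 4*(-1) = 474 - 4 = 470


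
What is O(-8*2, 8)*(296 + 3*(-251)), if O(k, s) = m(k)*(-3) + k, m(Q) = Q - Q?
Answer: 7312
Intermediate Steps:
m(Q) = 0
O(k, s) = k (O(k, s) = 0*(-3) + k = 0 + k = k)
O(-8*2, 8)*(296 + 3*(-251)) = (-8*2)*(296 + 3*(-251)) = -16*(296 - 753) = -16*(-457) = 7312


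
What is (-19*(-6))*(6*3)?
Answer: 2052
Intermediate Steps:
(-19*(-6))*(6*3) = 114*18 = 2052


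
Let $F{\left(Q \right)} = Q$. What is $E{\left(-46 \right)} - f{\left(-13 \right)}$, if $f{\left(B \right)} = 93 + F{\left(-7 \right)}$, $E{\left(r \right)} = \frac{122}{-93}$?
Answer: $- \frac{8120}{93} \approx -87.312$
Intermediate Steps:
$E{\left(r \right)} = - \frac{122}{93}$ ($E{\left(r \right)} = 122 \left(- \frac{1}{93}\right) = - \frac{122}{93}$)
$f{\left(B \right)} = 86$ ($f{\left(B \right)} = 93 - 7 = 86$)
$E{\left(-46 \right)} - f{\left(-13 \right)} = - \frac{122}{93} - 86 = - \frac{8120}{93}$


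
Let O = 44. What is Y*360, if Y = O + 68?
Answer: 40320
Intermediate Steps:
Y = 112 (Y = 44 + 68 = 112)
Y*360 = 112*360 = 40320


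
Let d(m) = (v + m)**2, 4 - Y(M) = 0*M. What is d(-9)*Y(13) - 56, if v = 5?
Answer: 8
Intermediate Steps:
Y(M) = 4 (Y(M) = 4 - 0*M = 4 - 1*0 = 4 + 0 = 4)
d(m) = (5 + m)**2
d(-9)*Y(13) - 56 = (5 - 9)**2*4 - 56 = (-4)**2*4 - 56 = 16*4 - 56 = 64 - 56 = 8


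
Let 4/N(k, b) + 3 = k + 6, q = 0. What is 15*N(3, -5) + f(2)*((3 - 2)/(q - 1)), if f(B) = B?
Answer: 8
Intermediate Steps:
N(k, b) = 4/(3 + k) (N(k, b) = 4/(-3 + (k + 6)) = 4/(-3 + (6 + k)) = 4/(3 + k))
15*N(3, -5) + f(2)*((3 - 2)/(q - 1)) = 15*(4/(3 + 3)) + 2*((3 - 2)/(0 - 1)) = 15*(4/6) + 2*(1/(-1)) = 15*(4*(⅙)) + 2*(1*(-1)) = 15*(⅔) + 2*(-1) = 10 - 2 = 8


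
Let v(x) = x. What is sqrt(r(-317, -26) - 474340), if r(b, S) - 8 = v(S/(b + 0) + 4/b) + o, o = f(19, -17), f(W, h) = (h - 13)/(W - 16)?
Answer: 2*I*sqrt(11916536566)/317 ≈ 688.72*I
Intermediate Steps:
f(W, h) = (-13 + h)/(-16 + W)
o = -10 (o = (-13 - 17)/(-16 + 19) = -30/3 = (1/3)*(-30) = -10)
r(b, S) = -2 + 4/b + S/b (r(b, S) = 8 + ((S/(b + 0) + 4/b) - 10) = 8 + ((S/b + 4/b) - 10) = 8 + ((4/b + S/b) - 10) = 8 + (-10 + 4/b + S/b) = -2 + 4/b + S/b)
sqrt(r(-317, -26) - 474340) = sqrt((4 - 26 - 2*(-317))/(-317) - 474340) = sqrt(-(4 - 26 + 634)/317 - 474340) = sqrt(-1/317*612 - 474340) = sqrt(-612/317 - 474340) = sqrt(-150366392/317) = 2*I*sqrt(11916536566)/317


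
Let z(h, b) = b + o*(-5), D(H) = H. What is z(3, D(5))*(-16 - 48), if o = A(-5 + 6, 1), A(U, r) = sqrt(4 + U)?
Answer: -320 + 320*sqrt(5) ≈ 395.54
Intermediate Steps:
o = sqrt(5) (o = sqrt(4 + (-5 + 6)) = sqrt(4 + 1) = sqrt(5) ≈ 2.2361)
z(h, b) = b - 5*sqrt(5) (z(h, b) = b + sqrt(5)*(-5) = b - 5*sqrt(5))
z(3, D(5))*(-16 - 48) = (5 - 5*sqrt(5))*(-16 - 48) = (5 - 5*sqrt(5))*(-64) = -320 + 320*sqrt(5)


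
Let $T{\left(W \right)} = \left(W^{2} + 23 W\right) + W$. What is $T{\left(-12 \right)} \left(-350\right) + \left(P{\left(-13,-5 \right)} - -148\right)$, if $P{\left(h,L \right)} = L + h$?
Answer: $50530$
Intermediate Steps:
$T{\left(W \right)} = W^{2} + 24 W$
$T{\left(-12 \right)} \left(-350\right) + \left(P{\left(-13,-5 \right)} - -148\right) = - 12 \left(24 - 12\right) \left(-350\right) - -130 = \left(-12\right) 12 \left(-350\right) + \left(-18 + 148\right) = \left(-144\right) \left(-350\right) + 130 = 50400 + 130 = 50530$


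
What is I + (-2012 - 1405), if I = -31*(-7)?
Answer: -3200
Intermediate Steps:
I = 217
I + (-2012 - 1405) = 217 + (-2012 - 1405) = 217 - 3417 = -3200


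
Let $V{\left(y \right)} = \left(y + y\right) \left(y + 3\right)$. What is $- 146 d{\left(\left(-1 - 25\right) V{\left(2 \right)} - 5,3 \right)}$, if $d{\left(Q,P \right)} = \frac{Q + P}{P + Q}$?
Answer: $-146$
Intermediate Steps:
$V{\left(y \right)} = 2 y \left(3 + y\right)$
$d{\left(Q,P \right)} = 1$ ($d{\left(Q,P \right)} = \frac{P + Q}{P + Q} = 1$)
$- 146 d{\left(\left(-1 - 25\right) V{\left(2 \right)} - 5,3 \right)} = \left(-146\right) 1 = -146$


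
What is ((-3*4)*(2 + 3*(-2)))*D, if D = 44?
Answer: 2112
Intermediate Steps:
((-3*4)*(2 + 3*(-2)))*D = ((-3*4)*(2 + 3*(-2)))*44 = -12*(2 - 6)*44 = -12*(-4)*44 = 48*44 = 2112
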